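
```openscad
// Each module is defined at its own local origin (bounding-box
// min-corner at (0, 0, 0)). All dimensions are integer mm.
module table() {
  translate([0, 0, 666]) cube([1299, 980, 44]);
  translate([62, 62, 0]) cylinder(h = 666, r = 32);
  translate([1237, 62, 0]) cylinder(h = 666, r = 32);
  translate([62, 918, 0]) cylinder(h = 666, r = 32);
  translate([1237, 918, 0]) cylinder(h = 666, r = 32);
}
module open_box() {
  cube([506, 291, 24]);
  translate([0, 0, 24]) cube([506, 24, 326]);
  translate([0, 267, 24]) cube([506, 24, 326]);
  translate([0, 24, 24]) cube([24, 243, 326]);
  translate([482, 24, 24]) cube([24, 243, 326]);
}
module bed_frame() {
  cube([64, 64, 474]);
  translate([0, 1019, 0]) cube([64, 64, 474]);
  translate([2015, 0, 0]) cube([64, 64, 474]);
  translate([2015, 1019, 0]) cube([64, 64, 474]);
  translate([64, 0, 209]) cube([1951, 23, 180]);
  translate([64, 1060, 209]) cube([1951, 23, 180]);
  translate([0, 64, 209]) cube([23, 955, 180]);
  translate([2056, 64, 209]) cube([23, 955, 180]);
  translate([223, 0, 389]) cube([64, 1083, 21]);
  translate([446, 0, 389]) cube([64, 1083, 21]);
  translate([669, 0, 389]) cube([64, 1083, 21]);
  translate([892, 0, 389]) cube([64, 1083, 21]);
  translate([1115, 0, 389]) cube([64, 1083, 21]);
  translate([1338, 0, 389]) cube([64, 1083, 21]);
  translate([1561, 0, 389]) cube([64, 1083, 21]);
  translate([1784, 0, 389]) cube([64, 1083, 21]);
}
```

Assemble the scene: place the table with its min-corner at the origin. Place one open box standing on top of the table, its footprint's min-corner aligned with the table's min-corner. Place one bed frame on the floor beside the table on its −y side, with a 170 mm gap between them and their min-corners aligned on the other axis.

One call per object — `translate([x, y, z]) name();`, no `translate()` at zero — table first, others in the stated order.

table();
translate([0, 0, 710]) open_box();
translate([0, -1253, 0]) bed_frame();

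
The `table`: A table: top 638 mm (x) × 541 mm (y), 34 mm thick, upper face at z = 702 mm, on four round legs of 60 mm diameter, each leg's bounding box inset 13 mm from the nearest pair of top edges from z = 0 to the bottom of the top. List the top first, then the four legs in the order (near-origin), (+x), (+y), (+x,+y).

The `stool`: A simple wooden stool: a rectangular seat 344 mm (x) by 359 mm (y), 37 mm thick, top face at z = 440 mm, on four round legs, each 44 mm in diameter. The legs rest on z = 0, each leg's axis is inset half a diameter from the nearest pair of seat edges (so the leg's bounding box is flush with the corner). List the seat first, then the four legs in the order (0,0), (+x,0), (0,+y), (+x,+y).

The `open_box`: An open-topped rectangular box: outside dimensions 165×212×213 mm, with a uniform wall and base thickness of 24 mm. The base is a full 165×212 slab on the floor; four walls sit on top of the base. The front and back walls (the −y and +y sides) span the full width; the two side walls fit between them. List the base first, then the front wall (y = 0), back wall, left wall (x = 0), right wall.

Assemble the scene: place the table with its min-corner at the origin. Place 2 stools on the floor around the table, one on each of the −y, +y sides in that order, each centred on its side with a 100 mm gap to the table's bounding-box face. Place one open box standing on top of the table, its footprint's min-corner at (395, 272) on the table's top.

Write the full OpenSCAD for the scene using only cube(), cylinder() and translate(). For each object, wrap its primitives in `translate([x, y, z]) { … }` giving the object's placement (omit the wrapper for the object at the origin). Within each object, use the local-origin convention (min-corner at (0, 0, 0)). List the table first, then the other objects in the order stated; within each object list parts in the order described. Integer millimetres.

translate([0, 0, 668]) cube([638, 541, 34]);
translate([43, 43, 0]) cylinder(h = 668, r = 30);
translate([595, 43, 0]) cylinder(h = 668, r = 30);
translate([43, 498, 0]) cylinder(h = 668, r = 30);
translate([595, 498, 0]) cylinder(h = 668, r = 30);
translate([147, -459, 0]) {
  translate([0, 0, 403]) cube([344, 359, 37]);
  translate([22, 22, 0]) cylinder(h = 403, r = 22);
  translate([322, 22, 0]) cylinder(h = 403, r = 22);
  translate([22, 337, 0]) cylinder(h = 403, r = 22);
  translate([322, 337, 0]) cylinder(h = 403, r = 22);
}
translate([147, 641, 0]) {
  translate([0, 0, 403]) cube([344, 359, 37]);
  translate([22, 22, 0]) cylinder(h = 403, r = 22);
  translate([322, 22, 0]) cylinder(h = 403, r = 22);
  translate([22, 337, 0]) cylinder(h = 403, r = 22);
  translate([322, 337, 0]) cylinder(h = 403, r = 22);
}
translate([395, 272, 702]) {
  cube([165, 212, 24]);
  translate([0, 0, 24]) cube([165, 24, 189]);
  translate([0, 188, 24]) cube([165, 24, 189]);
  translate([0, 24, 24]) cube([24, 164, 189]);
  translate([141, 24, 24]) cube([24, 164, 189]);
}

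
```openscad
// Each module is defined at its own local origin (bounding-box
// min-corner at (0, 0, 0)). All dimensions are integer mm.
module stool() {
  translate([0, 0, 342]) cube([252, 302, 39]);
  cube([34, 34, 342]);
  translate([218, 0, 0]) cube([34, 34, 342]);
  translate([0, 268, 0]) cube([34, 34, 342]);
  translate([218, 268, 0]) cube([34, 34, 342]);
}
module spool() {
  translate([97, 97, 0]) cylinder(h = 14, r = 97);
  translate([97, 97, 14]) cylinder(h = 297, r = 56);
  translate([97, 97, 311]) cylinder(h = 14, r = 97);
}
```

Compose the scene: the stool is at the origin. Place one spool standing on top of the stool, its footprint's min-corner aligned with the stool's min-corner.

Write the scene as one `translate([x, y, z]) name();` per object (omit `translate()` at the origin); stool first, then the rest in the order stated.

stool();
translate([0, 0, 381]) spool();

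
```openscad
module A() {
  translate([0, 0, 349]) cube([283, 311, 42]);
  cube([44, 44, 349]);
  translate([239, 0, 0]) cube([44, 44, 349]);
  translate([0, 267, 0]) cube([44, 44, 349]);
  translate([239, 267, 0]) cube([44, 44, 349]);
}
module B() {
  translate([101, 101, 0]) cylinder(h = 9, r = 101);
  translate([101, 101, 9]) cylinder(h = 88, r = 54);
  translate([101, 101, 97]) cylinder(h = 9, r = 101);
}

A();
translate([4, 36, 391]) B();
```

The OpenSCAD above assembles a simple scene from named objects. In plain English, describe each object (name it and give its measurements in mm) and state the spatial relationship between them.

A is a four-legged stool. The seat is a 283×311×42 mm slab whose top surface is at z = 391 mm; four square legs, each 44×44 mm in cross-section, run from the floor (z = 0) to the underside of the seat, each flush with a corner of the seat.

B is a spool: two coaxial disc flanges of radius 101 mm and thickness 9 mm, joined by a core cylinder of radius 54 mm and height 88 mm. The lower flange rests on z = 0 and the three cylinders share a vertical axis.

The spool is on top of the stool.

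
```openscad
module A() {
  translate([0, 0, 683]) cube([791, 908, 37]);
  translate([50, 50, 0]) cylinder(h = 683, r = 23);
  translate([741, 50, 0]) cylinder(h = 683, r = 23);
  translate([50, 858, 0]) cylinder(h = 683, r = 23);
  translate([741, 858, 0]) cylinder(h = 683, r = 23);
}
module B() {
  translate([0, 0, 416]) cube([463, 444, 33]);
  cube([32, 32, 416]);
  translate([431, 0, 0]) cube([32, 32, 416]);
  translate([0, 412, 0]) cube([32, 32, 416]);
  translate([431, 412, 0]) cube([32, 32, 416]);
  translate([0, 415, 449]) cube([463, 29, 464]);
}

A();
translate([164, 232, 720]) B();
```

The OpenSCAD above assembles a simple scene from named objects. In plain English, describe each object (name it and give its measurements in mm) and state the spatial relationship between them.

A is a rectangular dining table. The top is 791×908×37 mm with its upper surface at z = 720 mm. It stands on four round legs of 46 mm diameter, each leg's bounding box inset 27 mm from the nearest pair of top edges, running from the floor to the underside of the top.

B is a chair. The seat is a 463×444×33 mm slab with its top at z = 449 mm, on four 32×32 mm corner legs (flush with the seat edges, standing on z = 0). A flat backrest 29 mm thick, 464 mm tall, spans the full seat width and rises from the seat top along its +y edge, rear face flush with the rear of the seat.

The chair is on top of the table, centred.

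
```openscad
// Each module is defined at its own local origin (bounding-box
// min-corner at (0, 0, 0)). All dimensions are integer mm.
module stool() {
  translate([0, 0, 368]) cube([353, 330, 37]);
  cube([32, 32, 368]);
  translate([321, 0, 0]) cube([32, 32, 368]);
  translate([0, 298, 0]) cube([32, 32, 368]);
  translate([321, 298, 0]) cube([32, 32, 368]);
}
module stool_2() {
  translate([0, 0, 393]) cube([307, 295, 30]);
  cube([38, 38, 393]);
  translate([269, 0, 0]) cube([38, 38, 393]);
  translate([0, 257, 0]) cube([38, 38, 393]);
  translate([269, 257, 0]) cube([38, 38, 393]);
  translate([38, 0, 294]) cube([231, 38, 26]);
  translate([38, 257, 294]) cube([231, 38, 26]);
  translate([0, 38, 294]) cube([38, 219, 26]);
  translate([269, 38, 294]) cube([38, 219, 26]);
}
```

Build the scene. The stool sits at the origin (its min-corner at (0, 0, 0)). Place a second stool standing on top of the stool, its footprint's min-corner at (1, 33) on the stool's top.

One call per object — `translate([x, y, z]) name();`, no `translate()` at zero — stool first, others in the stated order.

stool();
translate([1, 33, 405]) stool_2();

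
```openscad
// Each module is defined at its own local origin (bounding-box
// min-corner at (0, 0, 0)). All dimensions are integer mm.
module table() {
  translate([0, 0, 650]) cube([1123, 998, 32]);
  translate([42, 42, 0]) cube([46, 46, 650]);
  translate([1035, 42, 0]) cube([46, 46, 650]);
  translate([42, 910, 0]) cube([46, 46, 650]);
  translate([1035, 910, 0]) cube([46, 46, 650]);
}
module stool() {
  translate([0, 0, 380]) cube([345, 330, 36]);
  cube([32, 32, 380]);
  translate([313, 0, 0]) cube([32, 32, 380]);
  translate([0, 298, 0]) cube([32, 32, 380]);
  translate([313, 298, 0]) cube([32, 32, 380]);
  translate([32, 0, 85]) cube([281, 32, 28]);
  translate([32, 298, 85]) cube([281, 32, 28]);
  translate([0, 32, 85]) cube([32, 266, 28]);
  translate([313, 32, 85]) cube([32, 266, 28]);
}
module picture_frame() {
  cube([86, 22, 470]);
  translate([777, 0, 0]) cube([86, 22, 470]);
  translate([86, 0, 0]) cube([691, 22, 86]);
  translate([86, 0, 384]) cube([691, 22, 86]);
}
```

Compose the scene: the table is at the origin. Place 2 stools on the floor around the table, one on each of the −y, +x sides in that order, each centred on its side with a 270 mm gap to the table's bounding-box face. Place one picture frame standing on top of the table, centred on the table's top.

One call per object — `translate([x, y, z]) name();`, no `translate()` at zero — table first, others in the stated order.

table();
translate([389, -600, 0]) stool();
translate([1393, 334, 0]) stool();
translate([130, 488, 682]) picture_frame();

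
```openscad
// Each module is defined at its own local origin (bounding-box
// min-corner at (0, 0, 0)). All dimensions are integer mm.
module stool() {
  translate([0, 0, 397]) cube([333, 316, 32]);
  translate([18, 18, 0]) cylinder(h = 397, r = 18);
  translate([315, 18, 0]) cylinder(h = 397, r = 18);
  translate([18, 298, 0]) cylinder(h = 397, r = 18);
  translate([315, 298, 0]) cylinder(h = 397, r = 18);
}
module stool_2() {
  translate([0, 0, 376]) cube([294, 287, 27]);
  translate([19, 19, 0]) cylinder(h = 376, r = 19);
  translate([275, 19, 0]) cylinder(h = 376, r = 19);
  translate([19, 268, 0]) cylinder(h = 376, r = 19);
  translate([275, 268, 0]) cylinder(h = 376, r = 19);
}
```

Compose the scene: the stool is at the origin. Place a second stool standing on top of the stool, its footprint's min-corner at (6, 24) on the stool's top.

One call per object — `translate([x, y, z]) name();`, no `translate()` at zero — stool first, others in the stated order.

stool();
translate([6, 24, 429]) stool_2();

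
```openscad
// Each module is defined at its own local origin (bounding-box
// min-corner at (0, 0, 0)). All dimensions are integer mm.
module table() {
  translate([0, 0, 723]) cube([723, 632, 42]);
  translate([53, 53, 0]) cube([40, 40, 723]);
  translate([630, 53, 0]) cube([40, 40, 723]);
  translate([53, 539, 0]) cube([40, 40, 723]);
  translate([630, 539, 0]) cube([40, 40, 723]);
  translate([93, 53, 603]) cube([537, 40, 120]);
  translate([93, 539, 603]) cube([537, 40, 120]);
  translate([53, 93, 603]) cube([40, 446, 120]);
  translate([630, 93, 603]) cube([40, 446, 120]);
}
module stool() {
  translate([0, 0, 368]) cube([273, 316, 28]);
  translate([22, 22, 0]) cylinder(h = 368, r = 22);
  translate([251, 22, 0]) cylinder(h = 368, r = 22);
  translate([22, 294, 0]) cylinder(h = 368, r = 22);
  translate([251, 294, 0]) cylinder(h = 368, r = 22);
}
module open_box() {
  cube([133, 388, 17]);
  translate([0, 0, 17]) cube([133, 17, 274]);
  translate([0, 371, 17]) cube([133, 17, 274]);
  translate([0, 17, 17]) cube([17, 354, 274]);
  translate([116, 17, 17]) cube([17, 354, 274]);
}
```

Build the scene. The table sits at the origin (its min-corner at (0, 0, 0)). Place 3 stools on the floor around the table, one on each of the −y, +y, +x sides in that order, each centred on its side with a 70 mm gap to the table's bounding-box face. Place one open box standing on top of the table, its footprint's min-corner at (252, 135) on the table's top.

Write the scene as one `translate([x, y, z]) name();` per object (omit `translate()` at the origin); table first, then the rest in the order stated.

table();
translate([225, -386, 0]) stool();
translate([225, 702, 0]) stool();
translate([793, 158, 0]) stool();
translate([252, 135, 765]) open_box();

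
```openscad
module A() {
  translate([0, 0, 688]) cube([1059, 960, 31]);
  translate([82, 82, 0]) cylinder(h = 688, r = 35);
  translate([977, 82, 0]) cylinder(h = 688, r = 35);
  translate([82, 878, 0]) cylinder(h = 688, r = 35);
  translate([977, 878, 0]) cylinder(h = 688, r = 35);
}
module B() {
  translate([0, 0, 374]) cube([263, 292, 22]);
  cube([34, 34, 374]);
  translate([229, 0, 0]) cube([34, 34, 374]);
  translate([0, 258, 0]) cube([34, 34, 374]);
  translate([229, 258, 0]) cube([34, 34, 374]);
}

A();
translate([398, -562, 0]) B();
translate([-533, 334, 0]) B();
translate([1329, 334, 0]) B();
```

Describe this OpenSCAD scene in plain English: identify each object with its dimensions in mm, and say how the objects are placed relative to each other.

A is a table: top 1059 mm (x) × 960 mm (y), 31 mm thick, upper face at z = 719 mm, on four round legs of 70 mm diameter, each leg's bounding box inset 47 mm from the nearest pair of top edges, running from z = 0 to the bottom of the top.

B is a four-legged stool. The seat is 263×292 mm, 22 mm thick, top at z = 396 mm. It stands on four square legs, each 34×34 mm in cross-section, from z = 0 to the seat underside, each flush with a corner of the seat.

Three stools sit around the table at the −y, −x, +x sides.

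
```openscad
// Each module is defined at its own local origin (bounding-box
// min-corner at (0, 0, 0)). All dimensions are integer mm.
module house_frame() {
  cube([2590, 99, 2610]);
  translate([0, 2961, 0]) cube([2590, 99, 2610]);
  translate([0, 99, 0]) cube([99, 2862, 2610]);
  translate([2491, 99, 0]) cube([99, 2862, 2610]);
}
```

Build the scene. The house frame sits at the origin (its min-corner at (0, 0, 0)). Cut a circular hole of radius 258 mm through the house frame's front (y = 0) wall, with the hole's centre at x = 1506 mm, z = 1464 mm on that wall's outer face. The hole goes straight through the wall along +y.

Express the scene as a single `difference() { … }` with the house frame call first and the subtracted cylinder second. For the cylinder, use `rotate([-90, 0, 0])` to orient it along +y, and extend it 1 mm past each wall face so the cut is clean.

difference() {
  house_frame();
  translate([1506, -1, 1464]) rotate([-90, 0, 0]) cylinder(h = 101, r = 258);
}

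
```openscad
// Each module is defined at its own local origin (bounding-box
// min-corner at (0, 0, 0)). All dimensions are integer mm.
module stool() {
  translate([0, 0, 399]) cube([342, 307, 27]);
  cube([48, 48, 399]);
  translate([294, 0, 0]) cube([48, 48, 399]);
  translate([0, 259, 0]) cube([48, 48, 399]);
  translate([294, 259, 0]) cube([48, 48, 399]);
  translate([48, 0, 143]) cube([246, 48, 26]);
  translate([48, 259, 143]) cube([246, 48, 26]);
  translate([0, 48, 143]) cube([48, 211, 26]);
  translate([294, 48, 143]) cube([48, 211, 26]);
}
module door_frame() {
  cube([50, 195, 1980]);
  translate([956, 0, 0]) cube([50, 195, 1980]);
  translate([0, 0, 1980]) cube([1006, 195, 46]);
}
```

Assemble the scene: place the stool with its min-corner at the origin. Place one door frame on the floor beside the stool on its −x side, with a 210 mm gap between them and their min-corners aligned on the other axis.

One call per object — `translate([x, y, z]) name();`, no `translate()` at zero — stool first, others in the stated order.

stool();
translate([-1216, 0, 0]) door_frame();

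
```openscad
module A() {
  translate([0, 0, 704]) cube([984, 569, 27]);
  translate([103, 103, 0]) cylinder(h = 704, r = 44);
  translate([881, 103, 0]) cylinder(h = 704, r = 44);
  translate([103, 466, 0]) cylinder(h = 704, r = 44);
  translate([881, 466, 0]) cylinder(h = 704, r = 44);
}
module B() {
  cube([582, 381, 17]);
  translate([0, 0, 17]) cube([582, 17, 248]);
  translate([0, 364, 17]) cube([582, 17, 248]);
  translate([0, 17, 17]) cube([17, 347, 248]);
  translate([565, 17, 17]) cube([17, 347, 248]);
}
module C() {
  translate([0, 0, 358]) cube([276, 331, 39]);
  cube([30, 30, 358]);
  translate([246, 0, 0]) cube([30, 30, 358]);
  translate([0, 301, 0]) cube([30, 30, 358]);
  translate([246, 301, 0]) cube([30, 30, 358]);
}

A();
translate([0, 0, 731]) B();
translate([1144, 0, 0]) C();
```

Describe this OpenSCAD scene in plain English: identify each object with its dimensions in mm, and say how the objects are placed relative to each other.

A is a table: top 984 mm (x) × 569 mm (y), 27 mm thick, upper face at z = 731 mm, on four round legs of 88 mm diameter, each leg's bounding box inset 59 mm from the nearest pair of top edges, running from z = 0 to the bottom of the top.

B is an open-topped rectangular box: outside dimensions 582×381×265 mm, with a uniform wall and base thickness of 17 mm. The base is a full 582×381 slab on the floor; four walls sit on top of the base. The front and back walls (the −y and +y sides) span the full width; the two side walls fit between them.

C is a four-legged stool. The seat is 276×331 mm, 39 mm thick, top at z = 397 mm. It stands on four square legs, each 30×30 mm in cross-section, from z = 0 to the seat underside, each flush with a corner of the seat.

The open box is on top of the table. The stool is on the floor beside the table on its +x side.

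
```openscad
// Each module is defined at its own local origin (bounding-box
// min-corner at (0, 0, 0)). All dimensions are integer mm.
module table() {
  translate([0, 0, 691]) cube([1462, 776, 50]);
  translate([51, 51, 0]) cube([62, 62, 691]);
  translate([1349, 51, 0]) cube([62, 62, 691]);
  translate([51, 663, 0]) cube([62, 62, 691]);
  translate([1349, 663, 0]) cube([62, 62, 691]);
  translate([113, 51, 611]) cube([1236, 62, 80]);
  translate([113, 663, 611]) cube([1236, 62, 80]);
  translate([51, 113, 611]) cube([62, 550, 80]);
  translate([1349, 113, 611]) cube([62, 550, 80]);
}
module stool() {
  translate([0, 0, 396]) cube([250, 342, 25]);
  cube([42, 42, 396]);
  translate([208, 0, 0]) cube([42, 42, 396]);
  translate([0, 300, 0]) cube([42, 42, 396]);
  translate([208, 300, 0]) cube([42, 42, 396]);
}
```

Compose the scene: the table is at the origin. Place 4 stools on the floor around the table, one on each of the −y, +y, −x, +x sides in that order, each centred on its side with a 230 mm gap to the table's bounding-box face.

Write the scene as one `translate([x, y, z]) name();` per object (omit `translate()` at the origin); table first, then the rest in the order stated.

table();
translate([606, -572, 0]) stool();
translate([606, 1006, 0]) stool();
translate([-480, 217, 0]) stool();
translate([1692, 217, 0]) stool();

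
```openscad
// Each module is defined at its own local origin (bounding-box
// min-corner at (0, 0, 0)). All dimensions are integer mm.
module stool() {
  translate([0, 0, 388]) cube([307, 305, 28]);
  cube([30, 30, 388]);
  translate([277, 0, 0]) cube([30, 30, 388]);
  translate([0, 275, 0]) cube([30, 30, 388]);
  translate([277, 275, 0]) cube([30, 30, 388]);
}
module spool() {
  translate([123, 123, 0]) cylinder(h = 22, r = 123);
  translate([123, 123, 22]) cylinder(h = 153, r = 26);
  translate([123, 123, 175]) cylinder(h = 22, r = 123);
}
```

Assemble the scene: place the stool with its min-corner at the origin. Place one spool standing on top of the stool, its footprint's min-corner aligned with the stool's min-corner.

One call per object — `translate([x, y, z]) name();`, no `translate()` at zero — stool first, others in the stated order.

stool();
translate([0, 0, 416]) spool();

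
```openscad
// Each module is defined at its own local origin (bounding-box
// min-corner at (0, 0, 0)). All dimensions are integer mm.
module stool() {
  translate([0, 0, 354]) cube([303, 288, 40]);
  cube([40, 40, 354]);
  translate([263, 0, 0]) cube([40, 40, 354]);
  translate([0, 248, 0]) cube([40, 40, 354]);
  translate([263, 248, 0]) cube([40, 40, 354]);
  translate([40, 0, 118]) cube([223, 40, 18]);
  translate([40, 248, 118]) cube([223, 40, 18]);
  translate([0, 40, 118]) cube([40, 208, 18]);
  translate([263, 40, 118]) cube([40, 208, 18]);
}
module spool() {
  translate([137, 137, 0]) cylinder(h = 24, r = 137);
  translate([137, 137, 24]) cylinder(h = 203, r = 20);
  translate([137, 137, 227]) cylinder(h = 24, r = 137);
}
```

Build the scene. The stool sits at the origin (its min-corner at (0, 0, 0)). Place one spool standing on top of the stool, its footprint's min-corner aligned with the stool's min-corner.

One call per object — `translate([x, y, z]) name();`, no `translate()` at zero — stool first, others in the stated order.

stool();
translate([0, 0, 394]) spool();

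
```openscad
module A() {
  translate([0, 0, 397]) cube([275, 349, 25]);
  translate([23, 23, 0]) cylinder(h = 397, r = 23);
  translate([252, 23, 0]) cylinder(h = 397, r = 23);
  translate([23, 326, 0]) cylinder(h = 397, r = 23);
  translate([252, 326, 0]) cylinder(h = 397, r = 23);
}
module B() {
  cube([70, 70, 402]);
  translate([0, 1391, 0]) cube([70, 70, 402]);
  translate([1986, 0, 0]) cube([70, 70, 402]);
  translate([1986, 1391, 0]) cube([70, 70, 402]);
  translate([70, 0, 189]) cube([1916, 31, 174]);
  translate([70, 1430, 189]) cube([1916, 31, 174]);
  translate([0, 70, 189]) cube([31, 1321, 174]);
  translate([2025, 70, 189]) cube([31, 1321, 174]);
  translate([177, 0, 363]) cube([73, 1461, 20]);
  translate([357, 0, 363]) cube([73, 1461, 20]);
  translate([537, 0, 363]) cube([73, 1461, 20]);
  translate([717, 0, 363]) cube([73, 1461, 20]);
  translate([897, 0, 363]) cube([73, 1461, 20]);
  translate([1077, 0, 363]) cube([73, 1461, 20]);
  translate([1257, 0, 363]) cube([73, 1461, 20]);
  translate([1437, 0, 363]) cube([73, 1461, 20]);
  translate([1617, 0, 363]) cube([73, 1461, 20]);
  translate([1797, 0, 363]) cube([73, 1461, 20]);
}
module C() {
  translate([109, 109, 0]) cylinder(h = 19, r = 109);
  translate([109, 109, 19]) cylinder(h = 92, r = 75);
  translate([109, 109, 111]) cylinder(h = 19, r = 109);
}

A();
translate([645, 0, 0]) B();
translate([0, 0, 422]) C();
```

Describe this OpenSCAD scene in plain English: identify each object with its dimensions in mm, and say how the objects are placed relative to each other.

A is a simple wooden stool: a rectangular seat 275 mm (x) by 349 mm (y), 25 mm thick, top face at z = 422 mm, on four round legs, each 46 mm in diameter. The legs rest on z = 0, each leg's axis is inset half a diameter from the nearest pair of seat edges (so the leg's bounding box is flush with the corner).

B is a bed frame 2056 mm long (x) by 1461 mm wide (y). Four 70×70 mm corner posts, 402 mm tall, at the corners of the footprint. Four rails of 31 mm thickness and 174 mm height run between adjacent posts with their undersides at z = 189 mm, their outer faces flush with the outside of the frame (the two x-running rails run between the posts' inner faces; the two y-running rails run between the posts' inner faces). 10 slats, each 73 mm wide (x) and 20 mm thick, lie across the top of the two x-running rails, running the full 1461 mm width of the frame in y; the slats are evenly spaced along x between the inner faces of the end posts with equal gaps (rounded down to the nearest mm) at the −x end and between each pair — any rounding remainder accumulates at the +x end.

C is a spool: two coaxial disc flanges of radius 109 mm and thickness 19 mm, joined by a core cylinder of radius 75 mm and height 92 mm. The lower flange rests on z = 0 and the three cylinders share a vertical axis.

The bed frame is on the floor beside the stool on its +x side. The spool is on top of the stool.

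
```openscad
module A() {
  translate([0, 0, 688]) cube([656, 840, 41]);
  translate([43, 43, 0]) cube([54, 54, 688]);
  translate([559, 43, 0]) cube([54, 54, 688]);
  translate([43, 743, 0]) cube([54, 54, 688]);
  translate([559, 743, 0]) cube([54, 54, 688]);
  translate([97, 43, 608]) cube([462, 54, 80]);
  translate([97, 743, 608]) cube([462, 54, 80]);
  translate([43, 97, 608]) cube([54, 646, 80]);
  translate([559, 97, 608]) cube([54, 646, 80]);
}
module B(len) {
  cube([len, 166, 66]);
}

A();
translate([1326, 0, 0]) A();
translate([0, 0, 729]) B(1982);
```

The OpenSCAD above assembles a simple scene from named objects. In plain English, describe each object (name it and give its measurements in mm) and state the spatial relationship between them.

A is a table: top 656 mm (x) × 840 mm (y), 41 mm thick, upper face at z = 729 mm, on four 54×54 mm square legs, each inset 43 mm from the nearest pair of top edges, running from z = 0 to the bottom of the top. Four apron rails, 54 mm thick and 80 mm tall, run between adjacent legs with their top edges flush with the underside of the top and their outer faces flush with the legs' outer faces.

B is a rectangular beam 1982 mm long (x), 166 mm deep (y), 66 mm thick (z).

The beam spans the tops of two tables placed 670 mm apart, resting at z = 729 mm.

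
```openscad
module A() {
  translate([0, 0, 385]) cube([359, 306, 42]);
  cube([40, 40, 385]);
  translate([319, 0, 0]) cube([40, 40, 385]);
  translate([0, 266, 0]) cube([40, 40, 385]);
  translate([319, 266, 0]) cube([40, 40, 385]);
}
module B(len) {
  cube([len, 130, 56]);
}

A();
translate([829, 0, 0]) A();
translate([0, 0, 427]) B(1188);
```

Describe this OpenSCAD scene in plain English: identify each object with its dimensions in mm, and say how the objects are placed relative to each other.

A is a simple wooden stool: a rectangular seat 359 mm (x) by 306 mm (y), 42 mm thick, top face at z = 427 mm, on four square legs, each 40×40 mm in cross-section. The legs rest on z = 0, each flush with a corner of the seat.

B is a rectangular beam 1188 mm long (x), 130 mm deep (y), 56 mm thick (z).

The beam spans the tops of two stools placed 470 mm apart, resting at z = 427 mm.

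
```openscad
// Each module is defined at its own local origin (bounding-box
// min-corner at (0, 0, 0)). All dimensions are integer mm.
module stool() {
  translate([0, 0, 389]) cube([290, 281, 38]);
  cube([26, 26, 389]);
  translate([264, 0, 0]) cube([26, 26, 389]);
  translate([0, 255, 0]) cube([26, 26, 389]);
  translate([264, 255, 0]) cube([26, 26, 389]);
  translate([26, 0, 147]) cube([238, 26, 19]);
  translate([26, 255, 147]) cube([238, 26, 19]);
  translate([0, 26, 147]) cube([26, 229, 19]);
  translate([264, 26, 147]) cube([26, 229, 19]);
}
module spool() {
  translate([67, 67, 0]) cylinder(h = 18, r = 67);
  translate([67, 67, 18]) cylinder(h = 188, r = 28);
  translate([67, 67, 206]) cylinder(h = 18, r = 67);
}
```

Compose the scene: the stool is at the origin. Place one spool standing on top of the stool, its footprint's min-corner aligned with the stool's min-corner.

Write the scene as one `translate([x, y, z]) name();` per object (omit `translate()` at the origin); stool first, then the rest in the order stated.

stool();
translate([0, 0, 427]) spool();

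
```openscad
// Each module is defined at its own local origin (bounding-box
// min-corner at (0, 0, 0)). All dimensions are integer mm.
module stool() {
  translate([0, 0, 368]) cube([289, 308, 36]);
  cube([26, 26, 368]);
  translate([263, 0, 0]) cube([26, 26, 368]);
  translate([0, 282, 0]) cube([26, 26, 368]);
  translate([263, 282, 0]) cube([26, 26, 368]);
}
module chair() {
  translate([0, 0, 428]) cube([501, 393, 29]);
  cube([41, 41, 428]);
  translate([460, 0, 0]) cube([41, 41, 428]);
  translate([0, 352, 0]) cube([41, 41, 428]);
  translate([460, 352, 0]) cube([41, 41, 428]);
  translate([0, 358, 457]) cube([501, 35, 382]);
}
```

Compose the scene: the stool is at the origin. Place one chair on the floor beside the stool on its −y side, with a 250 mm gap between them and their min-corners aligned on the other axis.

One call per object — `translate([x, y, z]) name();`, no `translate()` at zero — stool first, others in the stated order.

stool();
translate([0, -643, 0]) chair();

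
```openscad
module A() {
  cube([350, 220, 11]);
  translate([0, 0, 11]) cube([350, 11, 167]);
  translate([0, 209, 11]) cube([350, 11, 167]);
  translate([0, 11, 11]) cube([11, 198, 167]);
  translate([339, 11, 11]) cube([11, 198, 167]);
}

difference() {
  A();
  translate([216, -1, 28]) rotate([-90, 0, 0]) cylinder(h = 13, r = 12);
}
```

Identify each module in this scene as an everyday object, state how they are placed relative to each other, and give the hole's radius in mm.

The subtracted cylinder has r = 12 mm.

A is an open box. The open box has a circular hole through its front wall. The hole's radius is 12 mm.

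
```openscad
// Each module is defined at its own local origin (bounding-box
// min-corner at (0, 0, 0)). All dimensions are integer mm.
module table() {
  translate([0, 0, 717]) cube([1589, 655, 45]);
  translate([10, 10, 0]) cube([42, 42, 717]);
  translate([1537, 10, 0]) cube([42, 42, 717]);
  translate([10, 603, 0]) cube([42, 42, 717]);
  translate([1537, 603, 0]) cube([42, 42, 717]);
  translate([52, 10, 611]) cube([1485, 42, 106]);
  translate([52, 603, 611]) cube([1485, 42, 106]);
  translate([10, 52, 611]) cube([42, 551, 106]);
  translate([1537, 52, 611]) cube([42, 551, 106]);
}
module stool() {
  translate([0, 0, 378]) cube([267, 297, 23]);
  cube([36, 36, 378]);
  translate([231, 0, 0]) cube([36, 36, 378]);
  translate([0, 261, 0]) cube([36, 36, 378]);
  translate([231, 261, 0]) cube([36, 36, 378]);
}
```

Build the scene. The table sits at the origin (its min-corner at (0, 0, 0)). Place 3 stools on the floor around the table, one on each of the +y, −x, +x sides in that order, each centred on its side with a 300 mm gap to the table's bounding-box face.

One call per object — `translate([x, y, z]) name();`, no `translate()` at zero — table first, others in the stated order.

table();
translate([661, 955, 0]) stool();
translate([-567, 179, 0]) stool();
translate([1889, 179, 0]) stool();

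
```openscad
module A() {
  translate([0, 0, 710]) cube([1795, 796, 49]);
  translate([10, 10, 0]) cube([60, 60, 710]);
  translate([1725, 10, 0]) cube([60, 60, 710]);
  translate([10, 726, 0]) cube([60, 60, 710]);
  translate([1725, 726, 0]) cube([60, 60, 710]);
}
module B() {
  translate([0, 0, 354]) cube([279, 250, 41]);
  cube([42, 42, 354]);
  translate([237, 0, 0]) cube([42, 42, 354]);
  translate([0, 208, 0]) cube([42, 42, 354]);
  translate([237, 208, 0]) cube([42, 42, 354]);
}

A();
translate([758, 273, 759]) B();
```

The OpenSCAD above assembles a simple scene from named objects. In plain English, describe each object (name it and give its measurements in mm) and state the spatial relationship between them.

A is a table with a 1795×796 mm rectangular top, 49 mm thick, top surface at z = 759 mm, supported by four 60×60 mm square legs, each inset 10 mm from the nearest pair of top edges, running from the floor.

B is a four-legged stool. The seat is a 279×250×41 mm slab whose top surface is at z = 395 mm; four square legs, each 42×42 mm in cross-section, run from the floor (z = 0) to the underside of the seat, each flush with a corner of the seat.

The stool is on top of the table, centred.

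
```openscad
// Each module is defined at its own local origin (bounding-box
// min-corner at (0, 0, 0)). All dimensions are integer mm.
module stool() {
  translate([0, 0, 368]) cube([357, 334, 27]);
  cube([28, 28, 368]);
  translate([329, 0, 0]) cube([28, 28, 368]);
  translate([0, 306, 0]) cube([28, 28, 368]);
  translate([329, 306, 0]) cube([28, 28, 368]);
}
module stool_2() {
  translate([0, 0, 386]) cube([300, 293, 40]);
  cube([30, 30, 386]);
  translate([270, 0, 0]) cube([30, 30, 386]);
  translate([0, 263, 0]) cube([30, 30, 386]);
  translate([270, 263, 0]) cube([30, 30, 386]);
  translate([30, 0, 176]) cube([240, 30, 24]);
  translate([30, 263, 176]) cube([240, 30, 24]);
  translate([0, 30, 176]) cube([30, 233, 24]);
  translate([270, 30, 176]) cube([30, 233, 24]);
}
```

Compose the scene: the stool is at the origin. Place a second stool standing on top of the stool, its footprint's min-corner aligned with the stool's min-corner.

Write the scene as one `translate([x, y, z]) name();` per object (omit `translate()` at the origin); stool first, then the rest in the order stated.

stool();
translate([0, 0, 395]) stool_2();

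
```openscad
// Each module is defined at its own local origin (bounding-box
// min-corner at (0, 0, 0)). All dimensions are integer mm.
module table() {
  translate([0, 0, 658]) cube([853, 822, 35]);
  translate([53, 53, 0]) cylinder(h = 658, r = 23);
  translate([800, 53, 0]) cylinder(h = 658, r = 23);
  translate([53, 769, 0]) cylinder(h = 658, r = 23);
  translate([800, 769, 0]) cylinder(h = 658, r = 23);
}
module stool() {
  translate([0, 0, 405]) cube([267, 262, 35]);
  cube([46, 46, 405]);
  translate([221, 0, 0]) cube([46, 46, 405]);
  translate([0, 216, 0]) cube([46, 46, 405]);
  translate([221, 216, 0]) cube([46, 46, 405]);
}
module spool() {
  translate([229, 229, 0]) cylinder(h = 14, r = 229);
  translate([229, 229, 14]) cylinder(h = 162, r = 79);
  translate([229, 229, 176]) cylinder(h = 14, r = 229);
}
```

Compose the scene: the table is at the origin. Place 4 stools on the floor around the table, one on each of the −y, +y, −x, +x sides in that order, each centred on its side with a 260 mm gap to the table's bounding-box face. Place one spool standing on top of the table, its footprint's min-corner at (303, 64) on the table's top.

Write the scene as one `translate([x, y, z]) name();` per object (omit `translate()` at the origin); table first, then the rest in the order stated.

table();
translate([293, -522, 0]) stool();
translate([293, 1082, 0]) stool();
translate([-527, 280, 0]) stool();
translate([1113, 280, 0]) stool();
translate([303, 64, 693]) spool();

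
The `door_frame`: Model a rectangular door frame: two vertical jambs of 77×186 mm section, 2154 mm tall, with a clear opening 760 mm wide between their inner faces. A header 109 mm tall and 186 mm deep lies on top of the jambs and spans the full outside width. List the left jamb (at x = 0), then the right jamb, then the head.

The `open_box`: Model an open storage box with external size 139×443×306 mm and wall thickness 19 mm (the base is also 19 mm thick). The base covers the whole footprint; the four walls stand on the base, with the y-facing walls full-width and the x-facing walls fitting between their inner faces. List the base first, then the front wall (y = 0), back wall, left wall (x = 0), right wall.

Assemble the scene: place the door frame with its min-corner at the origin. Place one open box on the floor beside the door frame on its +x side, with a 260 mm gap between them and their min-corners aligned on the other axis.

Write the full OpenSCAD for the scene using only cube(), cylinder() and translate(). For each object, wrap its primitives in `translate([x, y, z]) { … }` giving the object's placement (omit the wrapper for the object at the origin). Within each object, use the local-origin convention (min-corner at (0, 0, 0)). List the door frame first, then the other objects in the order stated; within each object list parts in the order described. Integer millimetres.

cube([77, 186, 2154]);
translate([837, 0, 0]) cube([77, 186, 2154]);
translate([0, 0, 2154]) cube([914, 186, 109]);
translate([1174, 0, 0]) {
  cube([139, 443, 19]);
  translate([0, 0, 19]) cube([139, 19, 287]);
  translate([0, 424, 19]) cube([139, 19, 287]);
  translate([0, 19, 19]) cube([19, 405, 287]);
  translate([120, 19, 19]) cube([19, 405, 287]);
}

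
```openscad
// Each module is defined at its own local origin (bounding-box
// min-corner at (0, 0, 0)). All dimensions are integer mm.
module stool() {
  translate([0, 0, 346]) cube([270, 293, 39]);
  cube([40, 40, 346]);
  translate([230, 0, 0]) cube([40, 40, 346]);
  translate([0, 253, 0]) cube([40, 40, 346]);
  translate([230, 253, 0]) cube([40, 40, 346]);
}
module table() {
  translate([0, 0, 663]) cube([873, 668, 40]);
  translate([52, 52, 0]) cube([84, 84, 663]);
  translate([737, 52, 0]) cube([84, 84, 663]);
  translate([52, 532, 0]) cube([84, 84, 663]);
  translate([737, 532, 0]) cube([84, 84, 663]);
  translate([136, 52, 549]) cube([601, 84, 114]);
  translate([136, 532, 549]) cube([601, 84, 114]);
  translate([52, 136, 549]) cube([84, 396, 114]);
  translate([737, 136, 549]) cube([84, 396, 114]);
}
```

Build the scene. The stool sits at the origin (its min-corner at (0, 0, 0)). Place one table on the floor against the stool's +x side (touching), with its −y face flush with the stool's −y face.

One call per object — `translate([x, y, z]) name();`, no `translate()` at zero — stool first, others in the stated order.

stool();
translate([270, 0, 0]) table();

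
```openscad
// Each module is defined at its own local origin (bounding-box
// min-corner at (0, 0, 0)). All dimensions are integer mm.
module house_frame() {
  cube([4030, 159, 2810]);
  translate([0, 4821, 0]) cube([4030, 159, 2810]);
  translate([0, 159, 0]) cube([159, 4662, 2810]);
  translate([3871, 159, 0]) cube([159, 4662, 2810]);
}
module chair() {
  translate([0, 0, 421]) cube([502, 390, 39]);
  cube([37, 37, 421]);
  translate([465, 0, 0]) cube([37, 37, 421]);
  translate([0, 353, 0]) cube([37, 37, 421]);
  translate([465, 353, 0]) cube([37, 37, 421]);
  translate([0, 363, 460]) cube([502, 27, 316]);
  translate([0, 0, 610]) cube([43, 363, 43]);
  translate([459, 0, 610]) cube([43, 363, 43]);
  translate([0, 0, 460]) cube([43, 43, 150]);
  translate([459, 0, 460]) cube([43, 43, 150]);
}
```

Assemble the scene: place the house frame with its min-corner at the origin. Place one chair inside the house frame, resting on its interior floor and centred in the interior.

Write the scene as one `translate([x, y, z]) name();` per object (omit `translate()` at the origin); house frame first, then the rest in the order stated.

house_frame();
translate([1764, 2295, 0]) chair();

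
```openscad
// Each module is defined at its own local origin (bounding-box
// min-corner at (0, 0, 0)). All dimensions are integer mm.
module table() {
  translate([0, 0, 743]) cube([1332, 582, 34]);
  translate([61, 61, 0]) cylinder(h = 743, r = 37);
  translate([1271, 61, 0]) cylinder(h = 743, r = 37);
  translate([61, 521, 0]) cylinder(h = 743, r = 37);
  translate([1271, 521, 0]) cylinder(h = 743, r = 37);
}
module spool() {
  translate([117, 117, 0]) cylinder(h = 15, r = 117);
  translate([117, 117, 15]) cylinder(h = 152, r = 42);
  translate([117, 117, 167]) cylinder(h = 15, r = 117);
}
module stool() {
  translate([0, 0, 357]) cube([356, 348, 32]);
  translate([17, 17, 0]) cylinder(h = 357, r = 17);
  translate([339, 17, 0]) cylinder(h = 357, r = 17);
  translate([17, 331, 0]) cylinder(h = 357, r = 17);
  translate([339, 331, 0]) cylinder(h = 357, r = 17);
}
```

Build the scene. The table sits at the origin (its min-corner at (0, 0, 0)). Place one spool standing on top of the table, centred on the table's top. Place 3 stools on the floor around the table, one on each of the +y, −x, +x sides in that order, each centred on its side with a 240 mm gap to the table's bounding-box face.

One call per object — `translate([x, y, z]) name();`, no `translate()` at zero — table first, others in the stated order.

table();
translate([549, 174, 777]) spool();
translate([488, 822, 0]) stool();
translate([-596, 117, 0]) stool();
translate([1572, 117, 0]) stool();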